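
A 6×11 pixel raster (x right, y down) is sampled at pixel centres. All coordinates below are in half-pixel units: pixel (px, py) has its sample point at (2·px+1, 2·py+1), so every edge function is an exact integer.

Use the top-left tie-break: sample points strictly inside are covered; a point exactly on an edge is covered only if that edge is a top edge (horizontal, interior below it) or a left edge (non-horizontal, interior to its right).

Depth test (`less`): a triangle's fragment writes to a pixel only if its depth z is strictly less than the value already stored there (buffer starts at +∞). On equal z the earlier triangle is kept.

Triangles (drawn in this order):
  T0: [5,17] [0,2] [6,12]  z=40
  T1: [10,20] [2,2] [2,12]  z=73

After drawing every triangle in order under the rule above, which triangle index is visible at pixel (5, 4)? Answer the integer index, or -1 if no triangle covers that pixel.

T0:
  2·area = 40
  edge (5, 17)→(0, 2): d=(-5,-15) top-left  bias=+0
  edge (0, 2)→(6, 12): d=(6,10) right/bottom  bias=-1
  edge (6, 12)→(5, 17): d=(-1,5) right/bottom  bias=-1
    (0,2)@(1, 5): e=[0,8,32] → #  [on edge]
    (1,2)@(3, 5): e=[30,-12,22] → ·
    (0,3)@(1, 7): e=[-10,20,30] → ·
    (1,3)@(3, 7): e=[20,0,20] → ·  [on edge]
    (3,3)@(7, 7): e=[80,-40,0] → ·  [on edge]
    (1,4)@(3, 9): e=[10,12,18] → #
    (2,4)@(5, 9): e=[40,-8,8] → ·
    (1,5)@(3, 11): e=[0,24,16] → #  [on edge]
    (2,5)@(5, 11): e=[30,4,6] → #
    (3,5)@(7, 11): e=[60,-16,-4] → ·
    (1,6)@(3, 13): e=[-10,36,14] → ·
    (2,6)@(5, 13): e=[20,16,4] → #
    (2,8)@(5, 17): e=[0,40,0] → ·  [on edge]
    (4,8)@(9, 17): e=[60,0,-20] → ·  [on edge]
  covered (6 px):
    · · · · · ·
    · · · · · ·
    # · · · · ·
    · · · · · ·
    · # · · · ·
    · # # · · ·
    · · # · · ·
    · · # · · ·
    · · · · · ·
    · · · · · ·
    · · · · · ·
T1:
  2·area = 80  (B↔C swapped to make it positive)
  edge (10, 20)→(2, 12): d=(-8,-8) top-left  bias=+0
  edge (2, 12)→(2, 2): d=(0,-10) top-left  bias=+0
  edge (2, 2)→(10, 20): d=(8,18) right/bottom  bias=-1
    (1,2)@(3, 5): e=[64,10,6] → #
    (2,2)@(5, 5): e=[80,30,-30] → ·
    (1,3)@(3, 7): e=[48,10,22] → #
    (2,3)@(5, 7): e=[64,30,-14] → ·
    (1,4)@(3, 9): e=[32,10,38] → #
    (2,4)@(5, 9): e=[48,30,2] → #
    (3,4)@(7, 9): e=[64,50,-34] → ·
    (0,5)@(1, 11): e=[0,-10,90] → ·  [on edge]
    (1,5)@(3, 11): e=[16,10,54] → #
    (3,5)@(7, 11): e=[48,50,-18] → ·
    (1,6)@(3, 13): e=[0,10,70] → #  [on edge]
    (3,6)@(7, 13): e=[32,50,-2] → ·
    (2,7)@(5, 15): e=[0,30,50] → #  [on edge]
    (3,8)@(7, 17): e=[0,50,30] → #  [on edge]
    (4,9)@(9, 19): e=[0,70,10] → #  [on edge]
    (5,10)@(11, 21): e=[0,90,-10] → ·  [on edge]
  covered (12 px):
    · · · · · ·
    · · · · · ·
    · # · · · ·
    · # · · · ·
    · # # · · ·
    · # # · · ·
    · # # · · ·
    · · # # · ·
    · · · # · ·
    · · · · # ·
    · · · · · ·

Z-buffer (winner per pixel, '.' = empty):
  . . . . . .
  . . . . . .
  0 1 . . . .
  . 1 . . . .
  . 0 1 . . .
  . 0 0 . . .
  . 1 0 . . .
  . . 0 1 . .
  . . . 1 . .
  . . . . 1 .
  . . . . . .

Result: -1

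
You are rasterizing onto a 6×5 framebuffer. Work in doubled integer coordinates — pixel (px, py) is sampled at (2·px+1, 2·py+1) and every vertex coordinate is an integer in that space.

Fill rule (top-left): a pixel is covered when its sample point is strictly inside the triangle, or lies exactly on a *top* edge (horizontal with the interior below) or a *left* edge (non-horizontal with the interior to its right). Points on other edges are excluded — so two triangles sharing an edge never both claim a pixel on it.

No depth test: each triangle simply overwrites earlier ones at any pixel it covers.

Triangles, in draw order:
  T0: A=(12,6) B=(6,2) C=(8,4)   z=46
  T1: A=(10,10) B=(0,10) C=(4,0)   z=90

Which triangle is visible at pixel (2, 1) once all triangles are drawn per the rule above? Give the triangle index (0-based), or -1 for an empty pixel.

T0:
  2·area = 4  (B↔C swapped to make it positive)
  edge (12, 6)→(8, 4): d=(-4,-2) top-left  bias=+0
  edge (8, 4)→(6, 2): d=(-2,-2) top-left  bias=+0
  edge (6, 2)→(12, 6): d=(6,4) right/bottom  bias=-1
    (2,0)@(5, 1): e=[6,0,-2] → ·  [on edge]
    (3,1)@(7, 3): e=[2,0,2] → █  [on edge]
    (4,1)@(9, 3): e=[6,4,-6] → ·
    (3,2)@(7, 5): e=[-6,-4,14] → ·
    (4,2)@(9, 5): e=[-2,0,6] → ·  [on edge]
    (5,3)@(11, 7): e=[-6,0,10] → ·  [on edge]
  covered (1 px):
    · · · · · ·
    · · · █ · ·
    · · · · · ·
    · · · · · ·
    · · · · · ·
T1:
  2·area = 100
  edge (10, 10)→(0, 10): d=(-10,0) right/bottom  bias=-1
  edge (0, 10)→(4, 0): d=(4,-10) top-left  bias=+0
  edge (4, 0)→(10, 10): d=(6,10) right/bottom  bias=-1
    (1,1)@(3, 3): e=[70,2,28] → █
    (2,1)@(5, 3): e=[70,22,8] → █
    (3,1)@(7, 3): e=[70,42,-12] → ·
    (1,2)@(3, 5): e=[50,10,40] → █
    (3,2)@(7, 5): e=[50,50,0] → ·  [on edge]
    (1,3)@(3, 7): e=[30,18,52] → █
    (3,3)@(7, 7): e=[30,58,12] → █
    (4,3)@(9, 7): e=[30,78,-8] → ·
    (0,4)@(1, 9): e=[10,6,84] → █
    (4,4)@(9, 9): e=[10,86,4] → █
    (5,4)@(11, 9): e=[10,106,-16] → ·
  covered (12 px):
    · · · · · ·
    · █ █ · · ·
    · █ █ · · ·
    · █ █ █ · ·
    █ █ █ █ █ ·

Z-buffer (winner per pixel, '.' = empty):
  . . . . . .
  . 1 1 0 . .
  . 1 1 . . .
  . 1 1 1 . .
  1 1 1 1 1 .

Answer: 1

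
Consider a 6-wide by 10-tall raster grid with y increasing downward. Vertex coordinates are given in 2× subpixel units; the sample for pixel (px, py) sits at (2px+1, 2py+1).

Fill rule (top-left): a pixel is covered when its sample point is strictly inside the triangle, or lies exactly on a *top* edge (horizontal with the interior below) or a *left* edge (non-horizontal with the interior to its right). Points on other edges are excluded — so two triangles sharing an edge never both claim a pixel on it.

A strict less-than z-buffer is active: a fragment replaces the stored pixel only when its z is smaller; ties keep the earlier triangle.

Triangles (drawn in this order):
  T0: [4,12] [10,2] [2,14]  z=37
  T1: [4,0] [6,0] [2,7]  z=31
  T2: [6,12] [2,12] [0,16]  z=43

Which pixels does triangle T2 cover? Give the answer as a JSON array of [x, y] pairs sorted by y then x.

T0:
  2·area = 8  (B↔C swapped to make it positive)
  edge (4, 12)→(2, 14): d=(-2,2) right/bottom  bias=-1
  edge (2, 14)→(10, 2): d=(8,-12) top-left  bias=+0
  edge (10, 2)→(4, 12): d=(-6,10) right/bottom  bias=-1
    (5,2)@(11, 5): e=[0,36,-28] → .  [on edge]
    (3,3)@(7, 7): e=[4,4,0] → .  [on edge]
    (4,3)@(9, 7): e=[0,28,-20] → .  [on edge]
    (3,4)@(7, 9): e=[0,20,-12] → .  [on edge]
    (2,5)@(5, 11): e=[0,12,-4] → .  [on edge]
    (1,6)@(3, 13): e=[0,4,4] → .  [on edge]
    (0,7)@(1, 15): e=[0,-4,12] → .  [on edge]
    (0,8)@(1, 17): e=[-4,12,0] → .  [on edge]
  covered (0 px):
    . . . . . .
    . . . . . .
    . . . . . .
    . . . . . .
    . . . . . .
    . . . . . .
    . . . . . .
    . . . . . .
    . . . . . .
    . . . . . .
T1:
  2·area = 14
  edge (4, 0)→(6, 0): d=(2,0) top-left  bias=+0
  edge (6, 0)→(2, 7): d=(-4,7) right/bottom  bias=-1
  edge (2, 7)→(4, 0): d=(2,-7) top-left  bias=+0
    (2,0)@(5, 1): e=[2,3,9] → X
    (3,0)@(7, 1): e=[2,-11,23] → .
    (2,1)@(5, 3): e=[6,-5,13] → .
    (1,2)@(3, 5): e=[10,1,3] → X
    (2,2)@(5, 5): e=[10,-13,17] → .
    (1,3)@(3, 7): e=[14,-7,7] → .
  covered (2 px):
    . . X . . .
    . . . . . .
    . X . . . .
    . . . . . .
    . . . . . .
    . . . . . .
    . . . . . .
    . . . . . .
    . . . . . .
    . . . . . .
T2:
  2·area = 16  (B↔C swapped to make it positive)
  edge (6, 12)→(0, 16): d=(-6,4) right/bottom  bias=-1
  edge (0, 16)→(2, 12): d=(2,-4) top-left  bias=+0
  edge (2, 12)→(6, 12): d=(4,0) top-left  bias=+0
    (1,6)@(3, 13): e=[6,6,4] → X
    (2,6)@(5, 13): e=[-2,14,4] → .
    (0,7)@(1, 15): e=[2,2,12] → X
    (1,7)@(3, 15): e=[-6,10,12] → .
    (0,8)@(1, 17): e=[-10,6,20] → .
  covered (2 px):
    . . . . . .
    . . . . . .
    . . . . . .
    . . . . . .
    . . . . . .
    . . . . . .
    . X . . . .
    X . . . . .
    . . . . . .
    . . . . . .

Answer: [[1,6],[0,7]]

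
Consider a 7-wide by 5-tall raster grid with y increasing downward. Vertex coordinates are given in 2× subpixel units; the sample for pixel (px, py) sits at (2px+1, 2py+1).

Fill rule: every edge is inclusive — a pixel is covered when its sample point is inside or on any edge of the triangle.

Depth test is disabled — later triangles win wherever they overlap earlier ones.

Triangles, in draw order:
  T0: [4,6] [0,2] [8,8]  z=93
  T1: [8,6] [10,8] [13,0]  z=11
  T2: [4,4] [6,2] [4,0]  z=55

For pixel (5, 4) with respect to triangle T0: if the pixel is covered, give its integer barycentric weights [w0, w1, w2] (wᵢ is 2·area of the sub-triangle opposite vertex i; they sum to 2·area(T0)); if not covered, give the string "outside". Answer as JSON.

T0:
  2·area = 8
  edge (4, 6)→(0, 2): d=(-4,-4) inclusive
  edge (0, 2)→(8, 8): d=(8,6) inclusive
  edge (8, 8)→(4, 6): d=(-4,-2) inclusive
    (0,1)@(1, 3): e=[0,2,6] → █  [on edge]
    (1,1)@(3, 3): e=[8,-10,10] → ·
    (0,2)@(1, 5): e=[-8,18,-2] → ·
    (1,2)@(3, 5): e=[0,6,2] → █  [on edge]
    (2,2)@(5, 5): e=[8,-6,6] → ·
    (1,3)@(3, 7): e=[-8,22,-6] → ·
    (2,3)@(5, 7): e=[0,10,-2] → ·  [on edge]
    (3,4)@(7, 9): e=[0,14,-6] → ·  [on edge]
  covered (2 px):
    · · · · · · ·
    █ · · · · · ·
    · █ · · · · ·
    · · · · · · ·
    · · · · · · ·
T1:
  2·area = 22  (B↔C swapped to make it positive)
  edge (8, 6)→(13, 0): d=(5,-6) inclusive
  edge (13, 0)→(10, 8): d=(-3,8) inclusive
  edge (10, 8)→(8, 6): d=(-2,-2) inclusive
    (1,0)@(3, 1): e=[-55,77,0] → ·  [on edge]
    (2,1)@(5, 3): e=[-33,55,0] → ·  [on edge]
    (5,1)@(11, 3): e=[3,7,12] → █
    (6,1)@(13, 3): e=[15,-9,16] → ·
    (3,2)@(7, 5): e=[-11,33,0] → ·  [on edge]
    (4,2)@(9, 5): e=[1,17,4] → █
    (6,2)@(13, 5): e=[25,-15,12] → ·
    (4,3)@(9, 7): e=[11,11,0] → █  [on edge]
    (5,3)@(11, 7): e=[23,-5,4] → ·
    (4,4)@(9, 9): e=[21,5,-4] → ·
    (5,4)@(11, 9): e=[33,-11,0] → ·  [on edge]
  covered (4 px):
    · · · · · · ·
    · · · · · █ ·
    · · · · █ █ ·
    · · · · █ · ·
    · · · · · · ·
T2:
  2·area = 8  (B↔C swapped to make it positive)
  edge (4, 4)→(4, 0): d=(0,-4) inclusive
  edge (4, 0)→(6, 2): d=(2,2) inclusive
  edge (6, 2)→(4, 4): d=(-2,2) inclusive
    (2,0)@(5, 1): e=[4,0,4] → █  [on edge]
    (3,0)@(7, 1): e=[12,-4,0] → ·  [on edge]
    (2,1)@(5, 3): e=[4,4,0] → █  [on edge]
    (3,1)@(7, 3): e=[12,0,-4] → ·  [on edge]
    (1,2)@(3, 5): e=[-4,12,0] → ·  [on edge]
    (2,2)@(5, 5): e=[4,8,-4] → ·
    (4,2)@(9, 5): e=[20,0,-12] → ·  [on edge]
    (0,3)@(1, 7): e=[-12,20,0] → ·  [on edge]
    (5,3)@(11, 7): e=[28,0,-20] → ·  [on edge]
    (6,4)@(13, 9): e=[36,0,-28] → ·  [on edge]
  covered (2 px):
    · · █ · · · ·
    · · █ · · · ·
    · · · · · · ·
    · · · · · · ·
    · · · · · · ·

Result: "outside"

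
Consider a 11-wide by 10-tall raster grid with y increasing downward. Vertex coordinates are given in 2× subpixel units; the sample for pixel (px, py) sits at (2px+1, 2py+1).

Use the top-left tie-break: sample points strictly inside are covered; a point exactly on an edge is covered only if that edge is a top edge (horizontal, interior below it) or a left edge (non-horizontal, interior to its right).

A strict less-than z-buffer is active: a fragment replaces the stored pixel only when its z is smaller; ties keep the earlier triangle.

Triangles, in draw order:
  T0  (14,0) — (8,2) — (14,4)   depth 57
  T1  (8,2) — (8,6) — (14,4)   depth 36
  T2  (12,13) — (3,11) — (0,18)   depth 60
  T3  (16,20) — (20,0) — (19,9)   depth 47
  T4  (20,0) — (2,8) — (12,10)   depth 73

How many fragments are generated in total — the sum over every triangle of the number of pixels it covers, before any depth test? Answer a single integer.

T0:
  2·area = 24  (B↔C swapped to make it positive)
  edge (14, 0)→(14, 4): d=(0,4) right/bottom  bias=-1
  edge (14, 4)→(8, 2): d=(-6,-2) top-left  bias=+0
  edge (8, 2)→(14, 0): d=(6,-2) top-left  bias=+0
    (2,0)@(5, 1): e=[36,0,-12] → .  [on edge]
    (5,0)@(11, 1): e=[12,12,0] → X  [on edge]
    (6,0)@(13, 1): e=[4,16,4] → X
    (7,0)@(15, 1): e=[-4,20,8] → .
    (2,1)@(5, 3): e=[36,-12,0] → .  [on edge]
    (5,1)@(11, 3): e=[12,0,12] → X  [on edge]
    (7,1)@(15, 3): e=[-4,8,20] → .
    (5,2)@(11, 5): e=[12,-12,24] → .
    (6,2)@(13, 5): e=[4,-8,28] → .
    (8,2)@(17, 5): e=[-12,0,36] → .  [on edge]
  covered (4 px):
    . . . . . X X . . . .
    . . . . . X X . . . .
    . . . . . . . . . . .
    . . . . . . . . . . .
    . . . . . . . . . . .
    . . . . . . . . . . .
    . . . . . . . . . . .
    . . . . . . . . . . .
    . . . . . . . . . . .
    . . . . . . . . . . .
T1:
  2·area = 24  (B↔C swapped to make it positive)
  edge (8, 2)→(14, 4): d=(6,2) right/bottom  bias=-1
  edge (14, 4)→(8, 6): d=(-6,2) right/bottom  bias=-1
  edge (8, 6)→(8, 2): d=(0,-4) top-left  bias=+0
    (2,0)@(5, 1): e=[0,36,-12] → .  [on edge]
    (4,1)@(9, 3): e=[4,16,4] → X
    (5,1)@(11, 3): e=[0,12,12] → .  [on edge]
    (8,1)@(17, 3): e=[-12,0,36] → .  [on edge]
    (4,2)@(9, 5): e=[16,4,4] → X
    (5,2)@(11, 5): e=[12,0,12] → .  [on edge]
    (8,2)@(17, 5): e=[0,-12,36] → .  [on edge]
    (2,3)@(5, 7): e=[36,0,-12] → .  [on edge]
    (4,3)@(9, 7): e=[28,-8,4] → .
  covered (2 px):
    . . . . . . . . . . .
    . . . . X . . . . . .
    . . . . X . . . . . .
    . . . . . . . . . . .
    . . . . . . . . . . .
    . . . . . . . . . . .
    . . . . . . . . . . .
    . . . . . . . . . . .
    . . . . . . . . . . .
    . . . . . . . . . . .
T2:
  2·area = 69  (B↔C swapped to make it positive)
  edge (12, 13)→(0, 18): d=(-12,5) right/bottom  bias=-1
  edge (0, 18)→(3, 11): d=(3,-7) top-left  bias=+0
  edge (3, 11)→(12, 13): d=(9,2) right/bottom  bias=-1
    (1,5)@(3, 11): e=[69,0,0] → .  [on edge]
    (1,6)@(3, 13): e=[45,6,18] → X
    (2,6)@(5, 13): e=[35,20,14] → X
    (3,6)@(7, 13): e=[25,34,10] → X
    (4,6)@(9, 13): e=[15,48,6] → X
    (5,6)@(11, 13): e=[5,62,2] → X
    (6,6)@(13, 13): e=[-5,76,-2] → .
    (1,7)@(3, 15): e=[21,12,36] → X
    (4,7)@(9, 15): e=[-9,54,24] → .
    (5,7)@(11, 15): e=[-19,68,20] → .
    (10,7)@(21, 15): e=[-69,138,0] → .  [on edge]
    (0,8)@(1, 17): e=[7,4,58] → X
  covered (9 px):
    . . . . . . . . . . .
    . . . . . . . . . . .
    . . . . . . . . . . .
    . . . . . . . . . . .
    . . . . . . . . . . .
    . . . . . . . . . . .
    . X X X X X . . . . .
    . X X X . . . . . . .
    X . . . . . . . . . .
    . . . . . . . . . . .
T3:
  2·area = 16
  edge (16, 20)→(20, 0): d=(4,-20) top-left  bias=+0
  edge (20, 0)→(19, 9): d=(-1,9) right/bottom  bias=-1
  edge (19, 9)→(16, 20): d=(-3,11) right/bottom  bias=-1
    (9,2)@(19, 5): e=[0,4,12] → X  [on edge]
    (10,2)@(21, 5): e=[40,-14,-10] → .
    (9,3)@(19, 7): e=[8,2,6] → X
    (10,3)@(21, 7): e=[48,-16,-16] → .
    (9,4)@(19, 9): e=[16,0,0] → .  [on edge]
    (8,7)@(17, 15): e=[0,12,4] → X  [on edge]
    (9,7)@(19, 15): e=[40,-6,-18] → .
    (8,8)@(17, 17): e=[8,10,-2] → .
  covered (3 px):
    . . . . . . . . . . .
    . . . . . . . . . . .
    . . . . . . . . . X .
    . . . . . . . . . X .
    . . . . . . . . . . .
    . . . . . . . . . . .
    . . . . . . . . . . .
    . . . . . . . . X . .
    . . . . . . . . . . .
    . . . . . . . . . . .
T4:
  2·area = 116  (B↔C swapped to make it positive)
  edge (20, 0)→(12, 10): d=(-8,10) right/bottom  bias=-1
  edge (12, 10)→(2, 8): d=(-10,-2) top-left  bias=+0
  edge (2, 8)→(20, 0): d=(18,-8) top-left  bias=+0
    (9,0)@(19, 1): e=[2,104,10] → X
    (10,0)@(21, 1): e=[-18,108,26] → .
    (7,1)@(15, 3): e=[26,76,14] → X
    (8,1)@(17, 3): e=[6,80,30] → X
    (9,1)@(19, 3): e=[-14,84,46] → .
    (4,2)@(9, 5): e=[70,44,2] → X
    (5,2)@(11, 5): e=[50,48,18] → X
    (6,2)@(13, 5): e=[30,52,34] → X
    (8,2)@(17, 5): e=[-10,60,66] → .
    (2,3)@(5, 7): e=[94,16,6] → X
    (3,3)@(7, 7): e=[74,20,22] → X
    (7,3)@(15, 7): e=[-6,36,86] → .
    (3,4)@(7, 9): e=[58,0,58] → X  [on edge]
    (8,5)@(17, 11): e=[-58,0,174] → .  [on edge]
  covered (15 px):
    . . . . . . . . . X .
    . . . . . . . X X . .
    . . . . X X X X . . .
    . . X X X X X . . . .
    . . . X X X . . . . .
    . . . . . . . . . . .
    . . . . . . . . . . .
    . . . . . . . . . . .
    . . . . . . . . . . .
    . . . . . . . . . . .

Result: 33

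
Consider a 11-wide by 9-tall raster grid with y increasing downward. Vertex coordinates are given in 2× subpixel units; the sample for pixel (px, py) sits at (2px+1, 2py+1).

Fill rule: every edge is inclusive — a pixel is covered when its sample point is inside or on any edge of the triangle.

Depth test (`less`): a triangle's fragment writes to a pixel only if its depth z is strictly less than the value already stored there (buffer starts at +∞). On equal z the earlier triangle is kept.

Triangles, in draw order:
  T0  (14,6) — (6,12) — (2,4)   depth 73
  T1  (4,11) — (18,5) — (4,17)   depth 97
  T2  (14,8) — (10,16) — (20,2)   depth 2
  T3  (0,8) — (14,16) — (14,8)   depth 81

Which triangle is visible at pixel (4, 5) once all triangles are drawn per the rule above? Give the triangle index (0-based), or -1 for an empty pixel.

T0:
  2·area = 88
  edge (14, 6)→(6, 12): d=(-8,6) inclusive
  edge (6, 12)→(2, 4): d=(-4,-8) inclusive
  edge (2, 4)→(14, 6): d=(12,2) inclusive
    (1,2)@(3, 5): e=[74,4,10] → #
    (2,2)@(5, 5): e=[62,20,6] → #
    (3,2)@(7, 5): e=[50,36,2] → #
    (4,2)@(9, 5): e=[38,52,-2] → ·
    (1,3)@(3, 7): e=[58,-4,34] → ·
    (2,3)@(5, 7): e=[46,12,30] → #
    (4,3)@(9, 7): e=[22,44,22] → #
    (5,3)@(11, 7): e=[10,60,18] → #
    (6,3)@(13, 7): e=[-2,76,14] → ·
    (2,4)@(5, 9): e=[30,4,54] → #
    (5,4)@(11, 9): e=[-6,52,42] → ·
    (2,5)@(5, 11): e=[14,-4,78] → ·
  covered (11 px):
    · · · · · · · · · · ·
    · · · · · · · · · · ·
    · # # # · · · · · · ·
    · · # # # # · · · · ·
    · · # # # · · · · · ·
    · · · # · · · · · · ·
    · · · · · · · · · · ·
    · · · · · · · · · · ·
    · · · · · · · · · · ·
T1:
  2·area = 84
  edge (4, 11)→(18, 5): d=(14,-6) inclusive
  edge (18, 5)→(4, 17): d=(-14,12) inclusive
  edge (4, 17)→(4, 11): d=(0,-6) inclusive
    (7,3)@(15, 7): e=[10,8,66] → #
    (8,3)@(17, 7): e=[22,-16,78] → ·
    (4,4)@(9, 9): e=[2,52,30] → #
    (5,4)@(11, 9): e=[14,28,42] → #
    (6,4)@(13, 9): e=[26,4,54] → #
    (7,4)@(15, 9): e=[38,-20,66] → ·
    (2,5)@(5, 11): e=[6,72,6] → #
    (3,5)@(7, 11): e=[18,48,18] → #
    (5,5)@(11, 11): e=[42,0,42] → #  [on edge]
    (6,5)@(13, 11): e=[54,-24,54] → ·
    (2,6)@(5, 13): e=[34,44,6] → #
    (4,6)@(9, 13): e=[58,-4,30] → ·
  covered (11 px):
    · · · · · · · · · · ·
    · · · · · · · · · · ·
    · · · · · · · · · · ·
    · · · · · · · # · · ·
    · · · · # # # · · · ·
    · · # # # # · · · · ·
    · · # # · · · · · · ·
    · · # · · · · · · · ·
    · · · · · · · · · · ·
T2:
  2·area = 24  (B↔C swapped to make it positive)
  edge (14, 8)→(20, 2): d=(6,-6) inclusive
  edge (20, 2)→(10, 16): d=(-10,14) inclusive
  edge (10, 16)→(14, 8): d=(4,-8) inclusive
    (10,0)@(21, 1): e=[0,-4,28] → ·  [on edge]
    (9,1)@(19, 3): e=[0,4,20] → #  [on edge]
    (10,1)@(21, 3): e=[12,-24,36] → ·
    (8,2)@(17, 5): e=[0,12,12] → #  [on edge]
    (9,2)@(19, 5): e=[12,-16,28] → ·
    (7,3)@(15, 7): e=[0,20,4] → #  [on edge]
    (8,3)@(17, 7): e=[12,-8,20] → ·
    (6,4)@(13, 9): e=[0,28,-4] → ·  [on edge]
    (7,4)@(15, 9): e=[12,0,12] → #  [on edge]
    (8,4)@(17, 9): e=[24,-28,28] → ·
    (5,5)@(11, 11): e=[0,36,-12] → ·  [on edge]
    (6,5)@(13, 11): e=[12,8,4] → #
    (4,6)@(9, 13): e=[0,44,-20] → ·  [on edge]
    (3,7)@(7, 15): e=[0,52,-28] → ·  [on edge]
    (2,8)@(5, 17): e=[0,60,-36] → ·  [on edge]
  covered (5 px):
    · · · · · · · · · · ·
    · · · · · · · · · # ·
    · · · · · · · · # · ·
    · · · · · · · # · · ·
    · · · · · · · # · · ·
    · · · · · · # · · · ·
    · · · · · · · · · · ·
    · · · · · · · · · · ·
    · · · · · · · · · · ·
T3:
  2·area = 112  (B↔C swapped to make it positive)
  edge (0, 8)→(14, 8): d=(14,0) inclusive
  edge (14, 8)→(14, 16): d=(0,8) inclusive
  edge (14, 16)→(0, 8): d=(-14,-8) inclusive
    (1,4)@(3, 9): e=[14,88,10] → #
    (2,4)@(5, 9): e=[14,72,26] → #
    (3,4)@(7, 9): e=[14,56,42] → #
    (4,4)@(9, 9): e=[14,40,58] → #
    (5,4)@(11, 9): e=[14,24,74] → #
    (6,4)@(13, 9): e=[14,8,90] → #
    (7,4)@(15, 9): e=[14,-8,106] → ·
    (1,5)@(3, 11): e=[42,88,-18] → ·
    (2,5)@(5, 11): e=[42,72,-2] → ·
    (3,5)@(7, 11): e=[42,56,14] → #
    (7,5)@(15, 11): e=[42,-8,78] → ·
    (3,6)@(7, 13): e=[70,56,-14] → ·
  covered (14 px):
    · · · · · · · · · · ·
    · · · · · · · · · · ·
    · · · · · · · · · · ·
    · · · · · · · · · · ·
    · # # # # # # · · · ·
    · · · # # # # · · · ·
    · · · · # # # · · · ·
    · · · · · · # · · · ·
    · · · · · · · · · · ·

Z-buffer (winner per pixel, '.' = empty):
  . . . . . . . . . . .
  . . . . . . . . . 2 .
  . 0 0 0 . . . . 2 . .
  . . 0 0 0 0 . 2 . . .
  . 3 0 0 0 3 3 2 . . .
  . . 1 0 3 3 2 . . . .
  . . 1 1 3 3 3 . . . .
  . . 1 . . . 3 . . . .
  . . . . . . . . . . .

Answer: 3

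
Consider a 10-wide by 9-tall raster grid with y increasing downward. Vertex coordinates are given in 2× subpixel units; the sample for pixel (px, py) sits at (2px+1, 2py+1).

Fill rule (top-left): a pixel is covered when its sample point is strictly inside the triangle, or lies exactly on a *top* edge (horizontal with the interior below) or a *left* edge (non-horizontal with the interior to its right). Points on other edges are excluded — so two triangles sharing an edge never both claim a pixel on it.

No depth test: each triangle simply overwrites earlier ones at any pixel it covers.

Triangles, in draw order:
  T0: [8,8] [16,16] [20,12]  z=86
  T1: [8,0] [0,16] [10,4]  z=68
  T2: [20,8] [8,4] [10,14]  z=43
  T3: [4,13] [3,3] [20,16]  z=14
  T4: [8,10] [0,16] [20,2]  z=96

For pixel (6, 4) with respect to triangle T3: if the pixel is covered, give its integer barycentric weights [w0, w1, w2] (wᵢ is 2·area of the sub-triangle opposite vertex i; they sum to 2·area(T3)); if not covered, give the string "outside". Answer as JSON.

T0:
  2·area = 64  (B↔C swapped to make it positive)
  edge (8, 8)→(20, 12): d=(12,4) right/bottom  bias=-1
  edge (20, 12)→(16, 16): d=(-4,4) right/bottom  bias=-1
  edge (16, 16)→(8, 8): d=(-8,-8) top-left  bias=+0
    (0,0)@(1, 1): e=[-56,120,0] → .  [on edge]
    (1,1)@(3, 3): e=[-40,104,0] → .  [on edge]
    (2,2)@(5, 5): e=[-24,88,0] → .  [on edge]
    (2,3)@(5, 7): e=[0,80,-16] → .  [on edge]
    (3,3)@(7, 7): e=[-8,72,0] → .  [on edge]
    (4,4)@(9, 9): e=[8,56,0] → X  [on edge]
    (5,4)@(11, 9): e=[0,48,16] → .  [on edge]
    (4,5)@(9, 11): e=[32,48,-16] → .
    (5,5)@(11, 11): e=[24,40,0] → X  [on edge]
    (6,5)@(13, 11): e=[16,32,16] → X
    (7,5)@(15, 11): e=[8,24,32] → X
    (8,5)@(17, 11): e=[0,16,48] → .  [on edge]
    (6,6)@(13, 13): e=[40,24,0] → X  [on edge]
    (9,6)@(19, 13): e=[16,0,48] → .  [on edge]
    (7,7)@(15, 15): e=[56,8,0] → X  [on edge]
    (8,7)@(17, 15): e=[48,0,16] → .  [on edge]
    (7,8)@(15, 17): e=[80,0,-16] → .  [on edge]
    (8,8)@(17, 17): e=[72,-8,0] → .  [on edge]
  covered (8 px):
    . . . . . . . . . .
    . . . . . . . . . .
    . . . . . . . . . .
    . . . . . . . . . .
    . . . . X . . . . .
    . . . . . X X X . .
    . . . . . . X X X .
    . . . . . . . X . .
    . . . . . . . . . .
T1:
  2·area = 64  (B↔C swapped to make it positive)
  edge (8, 0)→(10, 4): d=(2,4) right/bottom  bias=-1
  edge (10, 4)→(0, 16): d=(-10,12) right/bottom  bias=-1
  edge (0, 16)→(8, 0): d=(8,-16) top-left  bias=+0
    (3,1)@(7, 3): e=[10,46,8] → X
    (4,1)@(9, 3): e=[2,22,40] → X
    (5,1)@(11, 3): e=[-6,-2,72] → .
    (3,2)@(7, 5): e=[14,26,24] → X
    (5,2)@(11, 5): e=[-2,-22,88] → .
    (2,3)@(5, 7): e=[26,30,8] → X
    (4,3)@(9, 7): e=[10,-18,72] → .
    (2,4)@(5, 9): e=[30,10,24] → X
    (3,4)@(7, 9): e=[22,-14,56] → .
    (1,5)@(3, 11): e=[42,14,8] → X
    (2,5)@(5, 11): e=[34,-10,40] → .
    (1,6)@(3, 13): e=[46,-6,24] → .
  covered (8 px):
    . . . . . . . . . .
    . . . X X . . . . .
    . . . X X . . . . .
    . . X X . . . . . .
    . . X . . . . . . .
    . X . . . . . . . .
    . . . . . . . . . .
    . . . . . . . . . .
    . . . . . . . . . .
T2:
  2·area = 112  (B↔C swapped to make it positive)
  edge (20, 8)→(10, 14): d=(-10,6) right/bottom  bias=-1
  edge (10, 14)→(8, 4): d=(-2,-10) top-left  bias=+0
  edge (8, 4)→(20, 8): d=(12,4) right/bottom  bias=-1
    (2,1)@(5, 3): e=[140,-28,0] → .  [on edge]
    (4,2)@(9, 5): e=[96,8,8] → X
    (5,2)@(11, 5): e=[84,28,0] → .  [on edge]
    (4,3)@(9, 7): e=[76,4,32] → X
    (5,3)@(11, 7): e=[64,24,24] → X
    (6,3)@(13, 7): e=[52,44,16] → X
    (7,3)@(15, 7): e=[40,64,8] → X
    (8,3)@(17, 7): e=[28,84,0] → .  [on edge]
    (4,4)@(9, 9): e=[56,0,56] → X  [on edge]
    (8,4)@(17, 9): e=[8,80,24] → X
    (9,4)@(19, 9): e=[-4,100,16] → .
    (4,5)@(9, 11): e=[36,-4,80] → .
    (7,5)@(15, 11): e=[0,56,56] → .  [on edge]
    (2,8)@(5, 17): e=[0,-56,168] → .  [on edge]
  covered (13 px):
    . . . . . . . . . .
    . . . . . . . . . .
    . . . . X . . . . .
    . . . . X X X X . .
    . . . . X X X X X .
    . . . . . X X . . .
    . . . . . X . . . .
    . . . . . . . . . .
    . . . . . . . . . .
T3:
  2·area = 157
  edge (4, 13)→(3, 3): d=(-1,-10) top-left  bias=+0
  edge (3, 3)→(20, 16): d=(17,13) right/bottom  bias=-1
  edge (20, 16)→(4, 13): d=(-16,-3) top-left  bias=+0
    (1,1)@(3, 3): e=[0,0,157] → .  [on edge]
    (2,2)@(5, 5): e=[18,8,131] → X
    (3,2)@(7, 5): e=[38,-18,137] → .
    (2,3)@(5, 7): e=[16,42,99] → X
    (3,3)@(7, 7): e=[36,16,105] → X
    (4,3)@(9, 7): e=[56,-10,111] → .
    (2,4)@(5, 9): e=[14,76,67] → X
    (4,4)@(9, 9): e=[54,24,79] → X
    (5,4)@(11, 9): e=[74,-2,85] → .
    (2,5)@(5, 11): e=[12,110,35] → X
    (5,5)@(11, 11): e=[72,32,53] → X
    (6,5)@(13, 11): e=[92,6,59] → X
  covered (19 px):
    . . . . . . . . . .
    . . . . . . . . . .
    . . X . . . . . . .
    . . X X . . . . . .
    . . X X X . . . . .
    . . X X X X X . . .
    . . X X X X X X . .
    . . . . . . . X X .
    . . . . . . . . . .
T4:
  2·area = 8  (B↔C swapped to make it positive)
  edge (8, 10)→(20, 2): d=(12,-8) top-left  bias=+0
  edge (20, 2)→(0, 16): d=(-20,14) right/bottom  bias=-1
  edge (0, 16)→(8, 10): d=(8,-6) top-left  bias=+0
    (3,5)@(7, 11): e=[4,2,2] → X
    (4,5)@(9, 11): e=[20,-26,14] → .
    (3,6)@(7, 13): e=[28,-38,18] → .
  covered (1 px):
    . . . . . . . . . .
    . . . . . . . . . .
    . . . . . . . . . .
    . . . . . . . . . .
    . . . . . . . . . .
    . . . X . . . . . .
    . . . . . . . . . .
    . . . . . . . . . .
    . . . . . . . . . .

Answer: "outside"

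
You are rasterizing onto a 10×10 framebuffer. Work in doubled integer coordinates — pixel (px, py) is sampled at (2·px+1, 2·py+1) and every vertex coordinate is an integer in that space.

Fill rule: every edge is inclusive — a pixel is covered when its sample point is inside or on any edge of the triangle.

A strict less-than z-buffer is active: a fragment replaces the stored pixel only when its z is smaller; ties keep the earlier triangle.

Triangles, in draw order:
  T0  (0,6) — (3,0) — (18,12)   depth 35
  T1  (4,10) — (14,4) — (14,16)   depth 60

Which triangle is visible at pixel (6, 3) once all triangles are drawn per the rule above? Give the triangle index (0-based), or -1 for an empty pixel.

T0:
  2·area = 126
  edge (0, 6)→(3, 0): d=(3,-6) inclusive
  edge (3, 0)→(18, 12): d=(15,12) inclusive
  edge (18, 12)→(0, 6): d=(-18,-6) inclusive
    (1,0)@(3, 1): e=[3,15,108] → X
    (2,0)@(5, 1): e=[15,-9,120] → .
    (1,1)@(3, 3): e=[9,45,72] → X
    (2,1)@(5, 3): e=[21,21,84] → X
    (3,1)@(7, 3): e=[33,-3,96] → .
    (0,2)@(1, 5): e=[3,99,24] → X
    (3,2)@(7, 5): e=[39,27,60] → X
    (4,2)@(9, 5): e=[51,3,72] → X
    (5,2)@(11, 5): e=[63,-21,84] → .
    (0,3)@(1, 7): e=[9,129,-12] → .
    (1,3)@(3, 7): e=[21,105,0] → X  [on edge]
    (5,3)@(11, 7): e=[69,9,48] → X
    (4,4)@(9, 9): e=[63,63,0] → X  [on edge]
    (7,5)@(15, 11): e=[105,21,0] → X  [on edge]
  covered (17 px):
    . X . . . . . . . .
    . X X . . . . . . .
    X X X X X . . . . .
    . X X X X X . . . .
    . . . . X X X . . .
    . . . . . . . X . .
    . . . . . . . . . .
    . . . . . . . . . .
    . . . . . . . . . .
    . . . . . . . . . .
T1:
  2·area = 120
  edge (4, 10)→(14, 4): d=(10,-6) inclusive
  edge (14, 4)→(14, 16): d=(0,12) inclusive
  edge (14, 16)→(4, 10): d=(-10,-6) inclusive
    (9,0)@(19, 1): e=[0,-60,180] → .  [on edge]
    (6,2)@(13, 5): e=[4,12,104] → X
    (7,2)@(15, 5): e=[16,-12,116] → .
    (4,3)@(9, 7): e=[0,60,60] → X  [on edge]
    (5,3)@(11, 7): e=[12,36,72] → X
    (7,3)@(15, 7): e=[36,-12,96] → .
    (3,4)@(7, 9): e=[8,84,28] → X
    (7,4)@(15, 9): e=[56,-12,76] → .
    (3,5)@(7, 11): e=[28,84,8] → X
    (7,5)@(15, 11): e=[76,-12,56] → .
    (3,6)@(7, 13): e=[48,84,-12] → .
    (4,6)@(9, 13): e=[60,60,0] → X  [on edge]
    (9,9)@(19, 19): e=[180,-60,0] → .  [on edge]
  covered (16 px):
    . . . . . . . . . .
    . . . . . . . . . .
    . . . . . . X . . .
    . . . . X X X . . .
    . . . X X X X . . .
    . . . X X X X . . .
    . . . . X X X . . .
    . . . . . . X . . .
    . . . . . . . . . .
    . . . . . . . . . .

Z-buffer (winner per pixel, '.' = empty):
  . 0 . . . . . . . .
  . 0 0 . . . . . . .
  0 0 0 0 0 . 1 . . .
  . 0 0 0 0 0 1 . . .
  . . . 1 0 0 0 . . .
  . . . 1 1 1 1 0 . .
  . . . . 1 1 1 . . .
  . . . . . . 1 . . .
  . . . . . . . . . .
  . . . . . . . . . .

Final: 1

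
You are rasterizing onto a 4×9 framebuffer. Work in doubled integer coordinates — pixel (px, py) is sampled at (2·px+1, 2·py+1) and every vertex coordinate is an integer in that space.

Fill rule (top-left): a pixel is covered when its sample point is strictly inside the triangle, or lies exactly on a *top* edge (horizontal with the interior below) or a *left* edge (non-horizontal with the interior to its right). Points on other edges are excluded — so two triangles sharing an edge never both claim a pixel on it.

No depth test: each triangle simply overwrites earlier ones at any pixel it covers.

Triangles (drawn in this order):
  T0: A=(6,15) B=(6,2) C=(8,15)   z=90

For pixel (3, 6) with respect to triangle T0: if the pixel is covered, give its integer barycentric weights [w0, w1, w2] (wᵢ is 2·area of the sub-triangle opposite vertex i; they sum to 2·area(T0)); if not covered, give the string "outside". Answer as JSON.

T0:
  2·area = 26
  edge (6, 15)→(6, 2): d=(0,-13) top-left  bias=+0
  edge (6, 2)→(8, 15): d=(2,13) right/bottom  bias=-1
  edge (8, 15)→(6, 15): d=(-2,0) right/bottom  bias=-1
    (3,4)@(7, 9): e=[13,1,12] → X
    (3,5)@(7, 11): e=[13,5,8] → X
    (3,6)@(7, 13): e=[13,9,4] → X
    (0,7)@(1, 15): e=[-65,91,0] → .  [on edge]
    (1,7)@(3, 15): e=[-39,65,0] → .  [on edge]
    (2,7)@(5, 15): e=[-13,39,0] → .  [on edge]
    (3,7)@(7, 15): e=[13,13,0] → .  [on edge]
  covered (3 px):
    . . . .
    . . . .
    . . . .
    . . . .
    . . . X
    . . . X
    . . . X
    . . . .
    . . . .

Result: [9,4,13]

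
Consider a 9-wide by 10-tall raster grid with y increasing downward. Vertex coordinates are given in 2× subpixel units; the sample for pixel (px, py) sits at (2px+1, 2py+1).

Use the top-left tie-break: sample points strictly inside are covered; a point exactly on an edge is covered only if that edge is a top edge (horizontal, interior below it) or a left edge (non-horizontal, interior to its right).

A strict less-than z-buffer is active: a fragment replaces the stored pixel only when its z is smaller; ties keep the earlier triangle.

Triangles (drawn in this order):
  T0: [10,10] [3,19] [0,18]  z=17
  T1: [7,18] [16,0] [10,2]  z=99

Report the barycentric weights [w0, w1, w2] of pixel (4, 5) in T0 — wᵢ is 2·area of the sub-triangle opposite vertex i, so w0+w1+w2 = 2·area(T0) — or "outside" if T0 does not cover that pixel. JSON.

T0:
  2·area = 34
  edge (10, 10)→(3, 19): d=(-7,9) right/bottom  bias=-1
  edge (3, 19)→(0, 18): d=(-3,-1) top-left  bias=+0
  edge (0, 18)→(10, 10): d=(10,-8) top-left  bias=+0
    (8,0)@(17, 1): e=[0,68,-34] → ·  [on edge]
    (4,5)@(9, 11): e=[2,30,2] → #
    (5,5)@(11, 11): e=[-16,32,18] → ·
    (3,6)@(7, 13): e=[6,22,6] → #
    (4,6)@(9, 13): e=[-12,24,22] → ·
    (2,7)@(5, 15): e=[10,14,10] → #
    (3,7)@(7, 15): e=[-8,16,26] → ·
    (1,8)@(3, 17): e=[14,6,14] → #
    (2,8)@(5, 17): e=[-4,8,30] → ·
    (1,9)@(3, 19): e=[0,0,34] → ·  [on edge]
  covered (4 px):
    · · · · · · · · ·
    · · · · · · · · ·
    · · · · · · · · ·
    · · · · · · · · ·
    · · · · · · · · ·
    · · · · # · · · ·
    · · · # · · · · ·
    · · # · · · · · ·
    · # · · · · · · ·
    · · · · · · · · ·
T1:
  2·area = 90  (B↔C swapped to make it positive)
  edge (7, 18)→(10, 2): d=(3,-16) top-left  bias=+0
  edge (10, 2)→(16, 0): d=(6,-2) top-left  bias=+0
  edge (16, 0)→(7, 18): d=(-9,18) right/bottom  bias=-1
    (6,0)@(13, 1): e=[45,0,45] → #  [on edge]
    (7,0)@(15, 1): e=[77,4,9] → #
    (8,0)@(17, 1): e=[109,8,-27] → ·
    (3,1)@(7, 3): e=[-45,0,135] → ·  [on edge]
    (5,1)@(11, 3): e=[19,8,63] → #
    (7,1)@(15, 3): e=[83,16,-9] → ·
    (0,2)@(1, 5): e=[-135,0,225] → ·  [on edge]
    (5,2)@(11, 5): e=[25,20,45] → #
    (7,2)@(15, 5): e=[89,28,-27] → ·
    (5,3)@(11, 7): e=[31,32,27] → #
    (6,3)@(13, 7): e=[63,36,-9] → ·
    (4,4)@(9, 9): e=[5,40,45] → #
  covered (11 px):
    · · · · · · # # ·
    · · · · · # # · ·
    · · · · · # # · ·
    · · · · · # · · ·
    · · · · # # · · ·
    · · · · # · · · ·
    · · · · # · · · ·
    · · · · · · · · ·
    · · · · · · · · ·
    · · · · · · · · ·

Result: [30,2,2]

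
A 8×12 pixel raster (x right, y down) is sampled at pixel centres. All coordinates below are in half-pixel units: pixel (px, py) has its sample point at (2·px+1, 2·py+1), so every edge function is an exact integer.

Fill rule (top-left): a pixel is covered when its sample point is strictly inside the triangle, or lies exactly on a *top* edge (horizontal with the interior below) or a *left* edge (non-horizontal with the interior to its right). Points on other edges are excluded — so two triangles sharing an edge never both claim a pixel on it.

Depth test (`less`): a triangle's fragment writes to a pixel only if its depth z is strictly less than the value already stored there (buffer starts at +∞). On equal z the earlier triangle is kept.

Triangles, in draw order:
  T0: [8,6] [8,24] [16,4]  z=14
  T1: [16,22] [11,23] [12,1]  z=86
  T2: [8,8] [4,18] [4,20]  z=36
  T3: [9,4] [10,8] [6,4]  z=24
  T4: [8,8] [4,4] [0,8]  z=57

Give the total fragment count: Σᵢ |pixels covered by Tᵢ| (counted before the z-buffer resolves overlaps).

T0:
  2·area = 144  (B↔C swapped to make it positive)
  edge (8, 6)→(16, 4): d=(8,-2) top-left  bias=+0
  edge (16, 4)→(8, 24): d=(-8,20) right/bottom  bias=-1
  edge (8, 24)→(8, 6): d=(0,-18) top-left  bias=+0
    (6,2)@(13, 5): e=[2,52,90] → X
    (7,2)@(15, 5): e=[6,12,126] → X
    (4,3)@(9, 7): e=[10,116,18] → X
    (5,3)@(11, 7): e=[14,76,54] → X
    (7,3)@(15, 7): e=[22,-4,126] → .
    (4,4)@(9, 9): e=[26,100,18] → X
    (7,4)@(15, 9): e=[38,-20,126] → .
    (4,5)@(9, 11): e=[42,84,18] → X
    (7,5)@(15, 11): e=[54,-36,126] → .
    (4,6)@(9, 13): e=[58,68,18] → X
    (6,6)@(13, 13): e=[66,-12,90] → .
    (4,7)@(9, 15): e=[74,52,18] → X
  covered (18 px):
    . . . . . . . .
    . . . . . . . .
    . . . . . . X X
    . . . . X X X .
    . . . . X X X .
    . . . . X X X .
    . . . . X X . .
    . . . . X X . .
    . . . . X . . .
    . . . . X . . .
    . . . . X . . .
    . . . . . . . .
T1:
  2·area = 109
  edge (16, 22)→(11, 23): d=(-5,1) right/bottom  bias=-1
  edge (11, 23)→(12, 1): d=(1,-22) top-left  bias=+0
  edge (12, 1)→(16, 22): d=(4,21) right/bottom  bias=-1
    (6,3)@(13, 7): e=[78,28,3] → X
    (7,3)@(15, 7): e=[76,72,-39] → .
    (6,4)@(13, 9): e=[68,30,11] → X
    (7,4)@(15, 9): e=[66,74,-31] → .
    (6,5)@(13, 11): e=[58,32,19] → X
    (7,5)@(15, 11): e=[56,76,-23] → .
    (6,6)@(13, 13): e=[48,34,27] → X
    (7,6)@(15, 13): e=[46,78,-15] → .
    (6,7)@(13, 15): e=[38,36,35] → X
    (7,7)@(15, 15): e=[36,80,-7] → .
    (6,8)@(13, 17): e=[28,38,43] → X
    (7,8)@(15, 17): e=[26,82,1] → X
    (5,11)@(11, 23): e=[0,0,109] → .  [on edge]
  covered (11 px):
    . . . . . . . .
    . . . . . . . .
    . . . . . . . .
    . . . . . . X .
    . . . . . . X .
    . . . . . . X .
    . . . . . . X .
    . . . . . . X .
    . . . . . . X X
    . . . . . . X X
    . . . . . . X X
    . . . . . . . .
T2:
  2·area = 8  (B↔C swapped to make it positive)
  edge (8, 8)→(4, 20): d=(-4,12) right/bottom  bias=-1
  edge (4, 20)→(4, 18): d=(0,-2) top-left  bias=+0
  edge (4, 18)→(8, 8): d=(4,-10) top-left  bias=+0
    (4,2)@(9, 5): e=[0,10,-2] → .  [on edge]
    (3,5)@(7, 11): e=[0,6,2] → .  [on edge]
    (2,8)@(5, 17): e=[0,2,6] → .  [on edge]
    (1,11)@(3, 23): e=[0,-2,10] → .  [on edge]
  covered (0 px):
    . . . . . . . .
    . . . . . . . .
    . . . . . . . .
    . . . . . . . .
    . . . . . . . .
    . . . . . . . .
    . . . . . . . .
    . . . . . . . .
    . . . . . . . .
    . . . . . . . .
    . . . . . . . .
    . . . . . . . .
T3:
  2·area = 12
  edge (9, 4)→(10, 8): d=(1,4) right/bottom  bias=-1
  edge (10, 8)→(6, 4): d=(-4,-4) top-left  bias=+0
  edge (6, 4)→(9, 4): d=(3,0) top-left  bias=+0
    (1,0)@(3, 1): e=[21,0,-9] → .  [on edge]
    (2,1)@(5, 3): e=[15,0,-3] → .  [on edge]
    (3,2)@(7, 5): e=[9,0,3] → X  [on edge]
    (4,2)@(9, 5): e=[1,8,3] → X
    (5,2)@(11, 5): e=[-7,16,3] → .
    (3,3)@(7, 7): e=[11,-8,9] → .
    (4,3)@(9, 7): e=[3,0,9] → X  [on edge]
    (5,3)@(11, 7): e=[-5,8,9] → .
    (4,4)@(9, 9): e=[5,-8,15] → .
    (5,4)@(11, 9): e=[-3,0,15] → .  [on edge]
    (6,5)@(13, 11): e=[-9,0,21] → .  [on edge]
    (7,6)@(15, 13): e=[-15,0,27] → .  [on edge]
  covered (3 px):
    . . . . . . . .
    . . . . . . . .
    . . . X X . . .
    . . . . X . . .
    . . . . . . . .
    . . . . . . . .
    . . . . . . . .
    . . . . . . . .
    . . . . . . . .
    . . . . . . . .
    . . . . . . . .
    . . . . . . . .
T4:
  2·area = 32  (B↔C swapped to make it positive)
  edge (8, 8)→(0, 8): d=(-8,0) right/bottom  bias=-1
  edge (0, 8)→(4, 4): d=(4,-4) top-left  bias=+0
  edge (4, 4)→(8, 8): d=(4,4) right/bottom  bias=-1
    (0,0)@(1, 1): e=[56,-24,0] → .  [on edge]
    (3,0)@(7, 1): e=[56,0,-24] → .  [on edge]
    (1,1)@(3, 3): e=[40,-8,0] → .  [on edge]
    (2,1)@(5, 3): e=[40,0,-8] → .  [on edge]
    (1,2)@(3, 5): e=[24,0,8] → X  [on edge]
    (2,2)@(5, 5): e=[24,8,0] → .  [on edge]
    (0,3)@(1, 7): e=[8,0,24] → X  [on edge]
    (2,3)@(5, 7): e=[8,16,8] → X
    (3,3)@(7, 7): e=[8,24,0] → .  [on edge]
    (0,4)@(1, 9): e=[-8,8,32] → .
    (1,4)@(3, 9): e=[-8,16,24] → .
    (2,4)@(5, 9): e=[-8,24,16] → .
    (4,4)@(9, 9): e=[-8,40,0] → .  [on edge]
    (5,5)@(11, 11): e=[-24,56,0] → .  [on edge]
    (6,6)@(13, 13): e=[-40,72,0] → .  [on edge]
    (7,7)@(15, 15): e=[-56,88,0] → .  [on edge]
  covered (4 px):
    . . . . . . . .
    . . . . . . . .
    . X . . . . . .
    X X X . . . . .
    . . . . . . . .
    . . . . . . . .
    . . . . . . . .
    . . . . . . . .
    . . . . . . . .
    . . . . . . . .
    . . . . . . . .
    . . . . . . . .

Answer: 36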